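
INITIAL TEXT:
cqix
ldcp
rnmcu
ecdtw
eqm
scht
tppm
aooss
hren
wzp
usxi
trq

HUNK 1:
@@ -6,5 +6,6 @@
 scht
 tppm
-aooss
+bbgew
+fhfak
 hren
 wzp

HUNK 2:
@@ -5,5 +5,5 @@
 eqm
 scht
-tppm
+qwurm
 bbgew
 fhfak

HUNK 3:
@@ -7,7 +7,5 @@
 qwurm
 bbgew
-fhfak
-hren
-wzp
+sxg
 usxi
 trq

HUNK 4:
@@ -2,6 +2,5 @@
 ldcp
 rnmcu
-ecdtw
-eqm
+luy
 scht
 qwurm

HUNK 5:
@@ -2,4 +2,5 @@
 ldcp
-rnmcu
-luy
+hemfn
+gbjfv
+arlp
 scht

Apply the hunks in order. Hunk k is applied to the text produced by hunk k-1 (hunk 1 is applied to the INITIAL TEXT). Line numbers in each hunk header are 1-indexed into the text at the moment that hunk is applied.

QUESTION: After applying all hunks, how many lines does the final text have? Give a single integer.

Hunk 1: at line 6 remove [aooss] add [bbgew,fhfak] -> 13 lines: cqix ldcp rnmcu ecdtw eqm scht tppm bbgew fhfak hren wzp usxi trq
Hunk 2: at line 5 remove [tppm] add [qwurm] -> 13 lines: cqix ldcp rnmcu ecdtw eqm scht qwurm bbgew fhfak hren wzp usxi trq
Hunk 3: at line 7 remove [fhfak,hren,wzp] add [sxg] -> 11 lines: cqix ldcp rnmcu ecdtw eqm scht qwurm bbgew sxg usxi trq
Hunk 4: at line 2 remove [ecdtw,eqm] add [luy] -> 10 lines: cqix ldcp rnmcu luy scht qwurm bbgew sxg usxi trq
Hunk 5: at line 2 remove [rnmcu,luy] add [hemfn,gbjfv,arlp] -> 11 lines: cqix ldcp hemfn gbjfv arlp scht qwurm bbgew sxg usxi trq
Final line count: 11

Answer: 11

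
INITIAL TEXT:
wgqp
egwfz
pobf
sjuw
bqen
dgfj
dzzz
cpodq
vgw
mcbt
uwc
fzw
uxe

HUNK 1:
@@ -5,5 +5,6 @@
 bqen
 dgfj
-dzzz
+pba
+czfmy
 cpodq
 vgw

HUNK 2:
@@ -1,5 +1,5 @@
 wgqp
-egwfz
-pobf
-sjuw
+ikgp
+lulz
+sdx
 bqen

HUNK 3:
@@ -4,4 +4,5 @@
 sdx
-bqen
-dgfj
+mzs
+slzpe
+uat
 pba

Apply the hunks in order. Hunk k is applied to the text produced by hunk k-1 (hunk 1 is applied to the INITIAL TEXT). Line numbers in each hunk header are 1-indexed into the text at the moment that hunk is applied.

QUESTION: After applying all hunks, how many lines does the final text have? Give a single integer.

Hunk 1: at line 5 remove [dzzz] add [pba,czfmy] -> 14 lines: wgqp egwfz pobf sjuw bqen dgfj pba czfmy cpodq vgw mcbt uwc fzw uxe
Hunk 2: at line 1 remove [egwfz,pobf,sjuw] add [ikgp,lulz,sdx] -> 14 lines: wgqp ikgp lulz sdx bqen dgfj pba czfmy cpodq vgw mcbt uwc fzw uxe
Hunk 3: at line 4 remove [bqen,dgfj] add [mzs,slzpe,uat] -> 15 lines: wgqp ikgp lulz sdx mzs slzpe uat pba czfmy cpodq vgw mcbt uwc fzw uxe
Final line count: 15

Answer: 15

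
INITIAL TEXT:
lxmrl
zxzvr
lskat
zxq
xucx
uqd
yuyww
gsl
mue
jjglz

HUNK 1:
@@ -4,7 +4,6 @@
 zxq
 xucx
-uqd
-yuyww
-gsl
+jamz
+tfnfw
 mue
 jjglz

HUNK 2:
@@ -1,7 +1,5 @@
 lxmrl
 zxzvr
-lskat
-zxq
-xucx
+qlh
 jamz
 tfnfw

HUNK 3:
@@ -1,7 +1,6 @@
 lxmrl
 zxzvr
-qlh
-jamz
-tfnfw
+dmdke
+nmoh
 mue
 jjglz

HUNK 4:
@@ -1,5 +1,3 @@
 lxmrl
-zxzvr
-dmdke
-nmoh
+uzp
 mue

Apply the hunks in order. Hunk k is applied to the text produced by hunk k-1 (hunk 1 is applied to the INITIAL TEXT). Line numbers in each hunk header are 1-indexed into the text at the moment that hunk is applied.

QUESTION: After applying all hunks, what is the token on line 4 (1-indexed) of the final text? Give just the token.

Answer: jjglz

Derivation:
Hunk 1: at line 4 remove [uqd,yuyww,gsl] add [jamz,tfnfw] -> 9 lines: lxmrl zxzvr lskat zxq xucx jamz tfnfw mue jjglz
Hunk 2: at line 1 remove [lskat,zxq,xucx] add [qlh] -> 7 lines: lxmrl zxzvr qlh jamz tfnfw mue jjglz
Hunk 3: at line 1 remove [qlh,jamz,tfnfw] add [dmdke,nmoh] -> 6 lines: lxmrl zxzvr dmdke nmoh mue jjglz
Hunk 4: at line 1 remove [zxzvr,dmdke,nmoh] add [uzp] -> 4 lines: lxmrl uzp mue jjglz
Final line 4: jjglz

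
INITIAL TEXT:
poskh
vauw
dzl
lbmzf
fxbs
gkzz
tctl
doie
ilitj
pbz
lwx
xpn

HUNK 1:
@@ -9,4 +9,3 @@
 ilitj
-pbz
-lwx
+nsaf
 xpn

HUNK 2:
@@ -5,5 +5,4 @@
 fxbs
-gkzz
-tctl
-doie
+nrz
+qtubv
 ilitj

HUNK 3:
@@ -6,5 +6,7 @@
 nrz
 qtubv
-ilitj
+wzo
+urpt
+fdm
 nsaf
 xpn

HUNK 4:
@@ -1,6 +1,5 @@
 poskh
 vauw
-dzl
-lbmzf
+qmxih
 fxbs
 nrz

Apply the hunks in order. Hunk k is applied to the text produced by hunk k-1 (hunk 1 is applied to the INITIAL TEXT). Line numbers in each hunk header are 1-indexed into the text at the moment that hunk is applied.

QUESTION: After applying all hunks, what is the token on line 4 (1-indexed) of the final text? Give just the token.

Answer: fxbs

Derivation:
Hunk 1: at line 9 remove [pbz,lwx] add [nsaf] -> 11 lines: poskh vauw dzl lbmzf fxbs gkzz tctl doie ilitj nsaf xpn
Hunk 2: at line 5 remove [gkzz,tctl,doie] add [nrz,qtubv] -> 10 lines: poskh vauw dzl lbmzf fxbs nrz qtubv ilitj nsaf xpn
Hunk 3: at line 6 remove [ilitj] add [wzo,urpt,fdm] -> 12 lines: poskh vauw dzl lbmzf fxbs nrz qtubv wzo urpt fdm nsaf xpn
Hunk 4: at line 1 remove [dzl,lbmzf] add [qmxih] -> 11 lines: poskh vauw qmxih fxbs nrz qtubv wzo urpt fdm nsaf xpn
Final line 4: fxbs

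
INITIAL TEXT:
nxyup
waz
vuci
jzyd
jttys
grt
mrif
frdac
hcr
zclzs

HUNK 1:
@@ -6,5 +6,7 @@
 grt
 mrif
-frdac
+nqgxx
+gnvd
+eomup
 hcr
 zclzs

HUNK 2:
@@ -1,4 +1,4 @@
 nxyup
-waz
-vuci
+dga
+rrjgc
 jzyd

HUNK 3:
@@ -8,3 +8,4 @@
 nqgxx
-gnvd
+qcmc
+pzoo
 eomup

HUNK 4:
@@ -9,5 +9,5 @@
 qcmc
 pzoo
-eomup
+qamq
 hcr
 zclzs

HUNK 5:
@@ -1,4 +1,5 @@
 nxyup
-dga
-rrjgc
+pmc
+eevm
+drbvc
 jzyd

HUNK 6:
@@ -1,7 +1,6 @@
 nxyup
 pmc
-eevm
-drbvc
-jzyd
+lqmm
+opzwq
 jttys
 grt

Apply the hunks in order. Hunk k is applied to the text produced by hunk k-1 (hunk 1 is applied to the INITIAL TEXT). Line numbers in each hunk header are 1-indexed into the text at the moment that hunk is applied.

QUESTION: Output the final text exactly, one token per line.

Hunk 1: at line 6 remove [frdac] add [nqgxx,gnvd,eomup] -> 12 lines: nxyup waz vuci jzyd jttys grt mrif nqgxx gnvd eomup hcr zclzs
Hunk 2: at line 1 remove [waz,vuci] add [dga,rrjgc] -> 12 lines: nxyup dga rrjgc jzyd jttys grt mrif nqgxx gnvd eomup hcr zclzs
Hunk 3: at line 8 remove [gnvd] add [qcmc,pzoo] -> 13 lines: nxyup dga rrjgc jzyd jttys grt mrif nqgxx qcmc pzoo eomup hcr zclzs
Hunk 4: at line 9 remove [eomup] add [qamq] -> 13 lines: nxyup dga rrjgc jzyd jttys grt mrif nqgxx qcmc pzoo qamq hcr zclzs
Hunk 5: at line 1 remove [dga,rrjgc] add [pmc,eevm,drbvc] -> 14 lines: nxyup pmc eevm drbvc jzyd jttys grt mrif nqgxx qcmc pzoo qamq hcr zclzs
Hunk 6: at line 1 remove [eevm,drbvc,jzyd] add [lqmm,opzwq] -> 13 lines: nxyup pmc lqmm opzwq jttys grt mrif nqgxx qcmc pzoo qamq hcr zclzs

Answer: nxyup
pmc
lqmm
opzwq
jttys
grt
mrif
nqgxx
qcmc
pzoo
qamq
hcr
zclzs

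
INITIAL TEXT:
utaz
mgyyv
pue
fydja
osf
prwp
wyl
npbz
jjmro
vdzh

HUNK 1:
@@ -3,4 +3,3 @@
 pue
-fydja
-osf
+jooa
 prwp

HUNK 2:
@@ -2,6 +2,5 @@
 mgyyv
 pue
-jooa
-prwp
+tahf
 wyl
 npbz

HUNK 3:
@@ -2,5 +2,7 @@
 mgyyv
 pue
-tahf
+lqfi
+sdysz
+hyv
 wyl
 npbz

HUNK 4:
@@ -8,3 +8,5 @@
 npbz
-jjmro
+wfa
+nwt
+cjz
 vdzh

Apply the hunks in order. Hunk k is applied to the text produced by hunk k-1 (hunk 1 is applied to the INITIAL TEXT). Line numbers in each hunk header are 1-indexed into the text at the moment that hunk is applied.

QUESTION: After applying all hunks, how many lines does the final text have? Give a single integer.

Answer: 12

Derivation:
Hunk 1: at line 3 remove [fydja,osf] add [jooa] -> 9 lines: utaz mgyyv pue jooa prwp wyl npbz jjmro vdzh
Hunk 2: at line 2 remove [jooa,prwp] add [tahf] -> 8 lines: utaz mgyyv pue tahf wyl npbz jjmro vdzh
Hunk 3: at line 2 remove [tahf] add [lqfi,sdysz,hyv] -> 10 lines: utaz mgyyv pue lqfi sdysz hyv wyl npbz jjmro vdzh
Hunk 4: at line 8 remove [jjmro] add [wfa,nwt,cjz] -> 12 lines: utaz mgyyv pue lqfi sdysz hyv wyl npbz wfa nwt cjz vdzh
Final line count: 12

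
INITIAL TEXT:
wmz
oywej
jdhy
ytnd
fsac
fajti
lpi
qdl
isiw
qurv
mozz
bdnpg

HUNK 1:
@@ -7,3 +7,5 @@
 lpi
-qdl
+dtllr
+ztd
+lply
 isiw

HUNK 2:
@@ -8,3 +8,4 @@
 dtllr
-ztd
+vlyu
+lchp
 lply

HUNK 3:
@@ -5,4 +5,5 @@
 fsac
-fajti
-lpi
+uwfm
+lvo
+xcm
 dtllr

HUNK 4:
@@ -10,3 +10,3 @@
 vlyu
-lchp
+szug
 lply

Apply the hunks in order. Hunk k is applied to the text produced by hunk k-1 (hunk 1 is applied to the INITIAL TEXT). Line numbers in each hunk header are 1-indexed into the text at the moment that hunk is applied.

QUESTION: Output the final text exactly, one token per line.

Answer: wmz
oywej
jdhy
ytnd
fsac
uwfm
lvo
xcm
dtllr
vlyu
szug
lply
isiw
qurv
mozz
bdnpg

Derivation:
Hunk 1: at line 7 remove [qdl] add [dtllr,ztd,lply] -> 14 lines: wmz oywej jdhy ytnd fsac fajti lpi dtllr ztd lply isiw qurv mozz bdnpg
Hunk 2: at line 8 remove [ztd] add [vlyu,lchp] -> 15 lines: wmz oywej jdhy ytnd fsac fajti lpi dtllr vlyu lchp lply isiw qurv mozz bdnpg
Hunk 3: at line 5 remove [fajti,lpi] add [uwfm,lvo,xcm] -> 16 lines: wmz oywej jdhy ytnd fsac uwfm lvo xcm dtllr vlyu lchp lply isiw qurv mozz bdnpg
Hunk 4: at line 10 remove [lchp] add [szug] -> 16 lines: wmz oywej jdhy ytnd fsac uwfm lvo xcm dtllr vlyu szug lply isiw qurv mozz bdnpg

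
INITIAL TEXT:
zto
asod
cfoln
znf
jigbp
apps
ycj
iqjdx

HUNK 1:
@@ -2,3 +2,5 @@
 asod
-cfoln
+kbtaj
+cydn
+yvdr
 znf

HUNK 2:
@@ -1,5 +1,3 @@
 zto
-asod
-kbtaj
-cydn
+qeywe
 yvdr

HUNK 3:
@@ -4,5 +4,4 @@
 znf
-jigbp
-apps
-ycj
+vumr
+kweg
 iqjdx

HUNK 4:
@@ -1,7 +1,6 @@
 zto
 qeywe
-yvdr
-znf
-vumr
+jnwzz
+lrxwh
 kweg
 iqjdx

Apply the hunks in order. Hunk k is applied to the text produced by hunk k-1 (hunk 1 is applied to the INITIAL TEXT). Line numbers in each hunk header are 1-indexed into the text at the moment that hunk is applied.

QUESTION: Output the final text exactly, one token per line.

Hunk 1: at line 2 remove [cfoln] add [kbtaj,cydn,yvdr] -> 10 lines: zto asod kbtaj cydn yvdr znf jigbp apps ycj iqjdx
Hunk 2: at line 1 remove [asod,kbtaj,cydn] add [qeywe] -> 8 lines: zto qeywe yvdr znf jigbp apps ycj iqjdx
Hunk 3: at line 4 remove [jigbp,apps,ycj] add [vumr,kweg] -> 7 lines: zto qeywe yvdr znf vumr kweg iqjdx
Hunk 4: at line 1 remove [yvdr,znf,vumr] add [jnwzz,lrxwh] -> 6 lines: zto qeywe jnwzz lrxwh kweg iqjdx

Answer: zto
qeywe
jnwzz
lrxwh
kweg
iqjdx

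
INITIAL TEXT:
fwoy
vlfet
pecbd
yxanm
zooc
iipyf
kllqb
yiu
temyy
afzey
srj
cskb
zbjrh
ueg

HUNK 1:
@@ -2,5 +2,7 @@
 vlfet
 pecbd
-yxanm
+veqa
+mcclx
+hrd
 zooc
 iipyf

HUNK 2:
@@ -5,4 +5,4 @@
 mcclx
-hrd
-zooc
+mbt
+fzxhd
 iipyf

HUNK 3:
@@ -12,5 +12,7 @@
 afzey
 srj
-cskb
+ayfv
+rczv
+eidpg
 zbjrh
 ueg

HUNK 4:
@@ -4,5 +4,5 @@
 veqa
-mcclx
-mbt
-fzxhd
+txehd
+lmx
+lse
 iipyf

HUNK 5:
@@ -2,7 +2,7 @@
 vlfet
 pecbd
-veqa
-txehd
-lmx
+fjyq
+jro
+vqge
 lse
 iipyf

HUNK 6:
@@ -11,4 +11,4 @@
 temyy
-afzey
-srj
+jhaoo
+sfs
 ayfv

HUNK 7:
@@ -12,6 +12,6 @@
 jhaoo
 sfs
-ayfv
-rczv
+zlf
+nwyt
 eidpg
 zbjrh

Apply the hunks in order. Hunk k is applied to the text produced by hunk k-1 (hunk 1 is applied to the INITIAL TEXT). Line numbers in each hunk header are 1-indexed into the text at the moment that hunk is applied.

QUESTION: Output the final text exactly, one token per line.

Answer: fwoy
vlfet
pecbd
fjyq
jro
vqge
lse
iipyf
kllqb
yiu
temyy
jhaoo
sfs
zlf
nwyt
eidpg
zbjrh
ueg

Derivation:
Hunk 1: at line 2 remove [yxanm] add [veqa,mcclx,hrd] -> 16 lines: fwoy vlfet pecbd veqa mcclx hrd zooc iipyf kllqb yiu temyy afzey srj cskb zbjrh ueg
Hunk 2: at line 5 remove [hrd,zooc] add [mbt,fzxhd] -> 16 lines: fwoy vlfet pecbd veqa mcclx mbt fzxhd iipyf kllqb yiu temyy afzey srj cskb zbjrh ueg
Hunk 3: at line 12 remove [cskb] add [ayfv,rczv,eidpg] -> 18 lines: fwoy vlfet pecbd veqa mcclx mbt fzxhd iipyf kllqb yiu temyy afzey srj ayfv rczv eidpg zbjrh ueg
Hunk 4: at line 4 remove [mcclx,mbt,fzxhd] add [txehd,lmx,lse] -> 18 lines: fwoy vlfet pecbd veqa txehd lmx lse iipyf kllqb yiu temyy afzey srj ayfv rczv eidpg zbjrh ueg
Hunk 5: at line 2 remove [veqa,txehd,lmx] add [fjyq,jro,vqge] -> 18 lines: fwoy vlfet pecbd fjyq jro vqge lse iipyf kllqb yiu temyy afzey srj ayfv rczv eidpg zbjrh ueg
Hunk 6: at line 11 remove [afzey,srj] add [jhaoo,sfs] -> 18 lines: fwoy vlfet pecbd fjyq jro vqge lse iipyf kllqb yiu temyy jhaoo sfs ayfv rczv eidpg zbjrh ueg
Hunk 7: at line 12 remove [ayfv,rczv] add [zlf,nwyt] -> 18 lines: fwoy vlfet pecbd fjyq jro vqge lse iipyf kllqb yiu temyy jhaoo sfs zlf nwyt eidpg zbjrh ueg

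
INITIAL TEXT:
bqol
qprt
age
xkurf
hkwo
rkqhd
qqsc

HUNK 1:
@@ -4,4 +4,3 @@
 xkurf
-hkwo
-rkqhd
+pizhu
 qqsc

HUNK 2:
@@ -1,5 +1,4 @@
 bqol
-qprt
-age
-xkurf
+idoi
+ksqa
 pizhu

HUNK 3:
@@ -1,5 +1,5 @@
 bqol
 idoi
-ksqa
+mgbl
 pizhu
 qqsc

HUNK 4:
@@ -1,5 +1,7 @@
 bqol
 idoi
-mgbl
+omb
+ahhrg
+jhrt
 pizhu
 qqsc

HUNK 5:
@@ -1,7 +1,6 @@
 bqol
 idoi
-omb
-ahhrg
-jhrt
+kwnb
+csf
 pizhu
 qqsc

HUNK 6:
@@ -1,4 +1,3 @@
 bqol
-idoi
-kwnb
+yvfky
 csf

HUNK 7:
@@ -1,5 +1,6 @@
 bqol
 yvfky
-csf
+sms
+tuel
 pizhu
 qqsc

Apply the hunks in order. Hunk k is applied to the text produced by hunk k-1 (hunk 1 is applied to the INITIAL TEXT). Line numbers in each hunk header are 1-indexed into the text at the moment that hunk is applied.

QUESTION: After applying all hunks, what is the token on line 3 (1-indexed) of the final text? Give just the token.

Answer: sms

Derivation:
Hunk 1: at line 4 remove [hkwo,rkqhd] add [pizhu] -> 6 lines: bqol qprt age xkurf pizhu qqsc
Hunk 2: at line 1 remove [qprt,age,xkurf] add [idoi,ksqa] -> 5 lines: bqol idoi ksqa pizhu qqsc
Hunk 3: at line 1 remove [ksqa] add [mgbl] -> 5 lines: bqol idoi mgbl pizhu qqsc
Hunk 4: at line 1 remove [mgbl] add [omb,ahhrg,jhrt] -> 7 lines: bqol idoi omb ahhrg jhrt pizhu qqsc
Hunk 5: at line 1 remove [omb,ahhrg,jhrt] add [kwnb,csf] -> 6 lines: bqol idoi kwnb csf pizhu qqsc
Hunk 6: at line 1 remove [idoi,kwnb] add [yvfky] -> 5 lines: bqol yvfky csf pizhu qqsc
Hunk 7: at line 1 remove [csf] add [sms,tuel] -> 6 lines: bqol yvfky sms tuel pizhu qqsc
Final line 3: sms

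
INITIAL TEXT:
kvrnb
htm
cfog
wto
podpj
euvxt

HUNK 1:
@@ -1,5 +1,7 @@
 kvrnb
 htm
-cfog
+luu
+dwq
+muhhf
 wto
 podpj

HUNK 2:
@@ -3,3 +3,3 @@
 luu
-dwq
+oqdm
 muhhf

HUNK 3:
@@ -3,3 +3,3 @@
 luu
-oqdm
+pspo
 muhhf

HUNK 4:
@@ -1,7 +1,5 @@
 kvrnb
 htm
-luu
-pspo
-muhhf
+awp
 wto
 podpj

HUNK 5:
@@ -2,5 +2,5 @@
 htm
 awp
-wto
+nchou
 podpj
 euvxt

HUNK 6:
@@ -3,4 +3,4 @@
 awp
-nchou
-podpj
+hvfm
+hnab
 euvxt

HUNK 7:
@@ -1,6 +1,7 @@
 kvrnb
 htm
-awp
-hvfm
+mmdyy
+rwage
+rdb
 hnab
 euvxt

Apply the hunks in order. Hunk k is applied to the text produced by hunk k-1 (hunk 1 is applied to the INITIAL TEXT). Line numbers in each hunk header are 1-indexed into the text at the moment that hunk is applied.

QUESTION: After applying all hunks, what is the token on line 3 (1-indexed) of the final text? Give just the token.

Hunk 1: at line 1 remove [cfog] add [luu,dwq,muhhf] -> 8 lines: kvrnb htm luu dwq muhhf wto podpj euvxt
Hunk 2: at line 3 remove [dwq] add [oqdm] -> 8 lines: kvrnb htm luu oqdm muhhf wto podpj euvxt
Hunk 3: at line 3 remove [oqdm] add [pspo] -> 8 lines: kvrnb htm luu pspo muhhf wto podpj euvxt
Hunk 4: at line 1 remove [luu,pspo,muhhf] add [awp] -> 6 lines: kvrnb htm awp wto podpj euvxt
Hunk 5: at line 2 remove [wto] add [nchou] -> 6 lines: kvrnb htm awp nchou podpj euvxt
Hunk 6: at line 3 remove [nchou,podpj] add [hvfm,hnab] -> 6 lines: kvrnb htm awp hvfm hnab euvxt
Hunk 7: at line 1 remove [awp,hvfm] add [mmdyy,rwage,rdb] -> 7 lines: kvrnb htm mmdyy rwage rdb hnab euvxt
Final line 3: mmdyy

Answer: mmdyy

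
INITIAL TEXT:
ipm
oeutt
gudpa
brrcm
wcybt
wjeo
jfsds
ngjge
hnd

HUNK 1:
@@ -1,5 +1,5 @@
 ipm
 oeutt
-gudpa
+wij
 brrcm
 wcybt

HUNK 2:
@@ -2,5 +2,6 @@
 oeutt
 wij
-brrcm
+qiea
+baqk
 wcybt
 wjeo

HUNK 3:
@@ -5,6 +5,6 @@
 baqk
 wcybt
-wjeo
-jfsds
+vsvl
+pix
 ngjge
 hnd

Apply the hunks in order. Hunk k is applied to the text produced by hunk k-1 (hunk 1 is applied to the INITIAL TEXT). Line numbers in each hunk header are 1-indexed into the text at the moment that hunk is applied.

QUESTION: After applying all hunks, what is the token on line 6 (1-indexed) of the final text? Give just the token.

Hunk 1: at line 1 remove [gudpa] add [wij] -> 9 lines: ipm oeutt wij brrcm wcybt wjeo jfsds ngjge hnd
Hunk 2: at line 2 remove [brrcm] add [qiea,baqk] -> 10 lines: ipm oeutt wij qiea baqk wcybt wjeo jfsds ngjge hnd
Hunk 3: at line 5 remove [wjeo,jfsds] add [vsvl,pix] -> 10 lines: ipm oeutt wij qiea baqk wcybt vsvl pix ngjge hnd
Final line 6: wcybt

Answer: wcybt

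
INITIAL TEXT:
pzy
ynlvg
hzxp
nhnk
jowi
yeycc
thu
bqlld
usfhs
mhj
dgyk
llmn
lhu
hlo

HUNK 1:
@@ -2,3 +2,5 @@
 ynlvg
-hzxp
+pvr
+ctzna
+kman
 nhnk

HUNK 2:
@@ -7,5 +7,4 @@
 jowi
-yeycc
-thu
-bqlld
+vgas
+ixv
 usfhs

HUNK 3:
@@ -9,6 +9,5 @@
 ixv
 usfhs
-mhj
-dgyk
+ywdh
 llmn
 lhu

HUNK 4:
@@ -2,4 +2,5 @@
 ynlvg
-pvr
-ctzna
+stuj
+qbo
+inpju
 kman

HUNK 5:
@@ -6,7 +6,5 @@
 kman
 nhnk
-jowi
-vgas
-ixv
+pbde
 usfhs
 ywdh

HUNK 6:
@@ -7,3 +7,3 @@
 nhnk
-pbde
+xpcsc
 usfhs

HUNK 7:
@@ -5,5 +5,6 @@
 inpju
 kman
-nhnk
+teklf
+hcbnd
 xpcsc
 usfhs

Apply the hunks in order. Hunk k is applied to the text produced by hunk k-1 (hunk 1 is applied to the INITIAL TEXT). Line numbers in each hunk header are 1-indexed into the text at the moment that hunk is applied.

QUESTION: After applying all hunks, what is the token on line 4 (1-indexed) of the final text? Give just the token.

Hunk 1: at line 2 remove [hzxp] add [pvr,ctzna,kman] -> 16 lines: pzy ynlvg pvr ctzna kman nhnk jowi yeycc thu bqlld usfhs mhj dgyk llmn lhu hlo
Hunk 2: at line 7 remove [yeycc,thu,bqlld] add [vgas,ixv] -> 15 lines: pzy ynlvg pvr ctzna kman nhnk jowi vgas ixv usfhs mhj dgyk llmn lhu hlo
Hunk 3: at line 9 remove [mhj,dgyk] add [ywdh] -> 14 lines: pzy ynlvg pvr ctzna kman nhnk jowi vgas ixv usfhs ywdh llmn lhu hlo
Hunk 4: at line 2 remove [pvr,ctzna] add [stuj,qbo,inpju] -> 15 lines: pzy ynlvg stuj qbo inpju kman nhnk jowi vgas ixv usfhs ywdh llmn lhu hlo
Hunk 5: at line 6 remove [jowi,vgas,ixv] add [pbde] -> 13 lines: pzy ynlvg stuj qbo inpju kman nhnk pbde usfhs ywdh llmn lhu hlo
Hunk 6: at line 7 remove [pbde] add [xpcsc] -> 13 lines: pzy ynlvg stuj qbo inpju kman nhnk xpcsc usfhs ywdh llmn lhu hlo
Hunk 7: at line 5 remove [nhnk] add [teklf,hcbnd] -> 14 lines: pzy ynlvg stuj qbo inpju kman teklf hcbnd xpcsc usfhs ywdh llmn lhu hlo
Final line 4: qbo

Answer: qbo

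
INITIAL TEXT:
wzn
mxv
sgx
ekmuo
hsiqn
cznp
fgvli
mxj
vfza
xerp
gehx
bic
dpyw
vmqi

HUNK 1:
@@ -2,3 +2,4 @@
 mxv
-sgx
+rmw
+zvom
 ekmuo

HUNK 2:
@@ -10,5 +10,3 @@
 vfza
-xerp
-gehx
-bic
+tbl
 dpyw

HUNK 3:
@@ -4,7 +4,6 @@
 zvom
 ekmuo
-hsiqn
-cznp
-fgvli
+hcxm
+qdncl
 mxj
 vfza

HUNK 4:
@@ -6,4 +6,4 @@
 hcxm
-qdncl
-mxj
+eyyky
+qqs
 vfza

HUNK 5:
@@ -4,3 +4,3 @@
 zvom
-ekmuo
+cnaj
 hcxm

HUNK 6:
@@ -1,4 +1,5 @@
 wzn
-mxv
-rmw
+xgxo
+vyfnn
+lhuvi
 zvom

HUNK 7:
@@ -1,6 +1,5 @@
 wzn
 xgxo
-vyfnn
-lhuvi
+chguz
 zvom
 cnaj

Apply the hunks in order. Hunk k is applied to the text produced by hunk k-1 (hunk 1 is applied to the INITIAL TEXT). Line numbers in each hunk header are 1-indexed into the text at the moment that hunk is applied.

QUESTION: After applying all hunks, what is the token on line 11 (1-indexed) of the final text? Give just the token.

Hunk 1: at line 2 remove [sgx] add [rmw,zvom] -> 15 lines: wzn mxv rmw zvom ekmuo hsiqn cznp fgvli mxj vfza xerp gehx bic dpyw vmqi
Hunk 2: at line 10 remove [xerp,gehx,bic] add [tbl] -> 13 lines: wzn mxv rmw zvom ekmuo hsiqn cznp fgvli mxj vfza tbl dpyw vmqi
Hunk 3: at line 4 remove [hsiqn,cznp,fgvli] add [hcxm,qdncl] -> 12 lines: wzn mxv rmw zvom ekmuo hcxm qdncl mxj vfza tbl dpyw vmqi
Hunk 4: at line 6 remove [qdncl,mxj] add [eyyky,qqs] -> 12 lines: wzn mxv rmw zvom ekmuo hcxm eyyky qqs vfza tbl dpyw vmqi
Hunk 5: at line 4 remove [ekmuo] add [cnaj] -> 12 lines: wzn mxv rmw zvom cnaj hcxm eyyky qqs vfza tbl dpyw vmqi
Hunk 6: at line 1 remove [mxv,rmw] add [xgxo,vyfnn,lhuvi] -> 13 lines: wzn xgxo vyfnn lhuvi zvom cnaj hcxm eyyky qqs vfza tbl dpyw vmqi
Hunk 7: at line 1 remove [vyfnn,lhuvi] add [chguz] -> 12 lines: wzn xgxo chguz zvom cnaj hcxm eyyky qqs vfza tbl dpyw vmqi
Final line 11: dpyw

Answer: dpyw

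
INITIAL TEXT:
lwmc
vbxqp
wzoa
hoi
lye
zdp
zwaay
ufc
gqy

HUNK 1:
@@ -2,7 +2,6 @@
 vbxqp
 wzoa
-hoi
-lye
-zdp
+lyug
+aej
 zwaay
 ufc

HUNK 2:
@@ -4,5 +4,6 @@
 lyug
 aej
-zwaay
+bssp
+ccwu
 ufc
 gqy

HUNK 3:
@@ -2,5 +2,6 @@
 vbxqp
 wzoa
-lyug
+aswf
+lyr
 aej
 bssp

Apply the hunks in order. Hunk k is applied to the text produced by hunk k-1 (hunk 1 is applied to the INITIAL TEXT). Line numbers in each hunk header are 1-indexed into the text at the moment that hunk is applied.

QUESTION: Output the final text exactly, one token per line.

Hunk 1: at line 2 remove [hoi,lye,zdp] add [lyug,aej] -> 8 lines: lwmc vbxqp wzoa lyug aej zwaay ufc gqy
Hunk 2: at line 4 remove [zwaay] add [bssp,ccwu] -> 9 lines: lwmc vbxqp wzoa lyug aej bssp ccwu ufc gqy
Hunk 3: at line 2 remove [lyug] add [aswf,lyr] -> 10 lines: lwmc vbxqp wzoa aswf lyr aej bssp ccwu ufc gqy

Answer: lwmc
vbxqp
wzoa
aswf
lyr
aej
bssp
ccwu
ufc
gqy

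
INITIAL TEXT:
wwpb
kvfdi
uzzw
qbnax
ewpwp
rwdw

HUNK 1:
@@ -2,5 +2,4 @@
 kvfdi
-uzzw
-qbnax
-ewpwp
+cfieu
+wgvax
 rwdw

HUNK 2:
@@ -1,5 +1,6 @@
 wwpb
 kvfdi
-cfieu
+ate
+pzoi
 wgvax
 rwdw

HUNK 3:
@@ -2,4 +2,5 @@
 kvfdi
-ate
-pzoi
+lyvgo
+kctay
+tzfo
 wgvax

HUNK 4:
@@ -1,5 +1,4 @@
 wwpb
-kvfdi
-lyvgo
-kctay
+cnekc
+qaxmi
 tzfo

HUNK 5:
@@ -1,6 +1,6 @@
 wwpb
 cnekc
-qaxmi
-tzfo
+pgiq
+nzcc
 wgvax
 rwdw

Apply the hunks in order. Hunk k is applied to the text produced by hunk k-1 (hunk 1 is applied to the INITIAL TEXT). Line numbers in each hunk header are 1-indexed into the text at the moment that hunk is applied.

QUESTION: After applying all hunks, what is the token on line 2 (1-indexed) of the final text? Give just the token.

Answer: cnekc

Derivation:
Hunk 1: at line 2 remove [uzzw,qbnax,ewpwp] add [cfieu,wgvax] -> 5 lines: wwpb kvfdi cfieu wgvax rwdw
Hunk 2: at line 1 remove [cfieu] add [ate,pzoi] -> 6 lines: wwpb kvfdi ate pzoi wgvax rwdw
Hunk 3: at line 2 remove [ate,pzoi] add [lyvgo,kctay,tzfo] -> 7 lines: wwpb kvfdi lyvgo kctay tzfo wgvax rwdw
Hunk 4: at line 1 remove [kvfdi,lyvgo,kctay] add [cnekc,qaxmi] -> 6 lines: wwpb cnekc qaxmi tzfo wgvax rwdw
Hunk 5: at line 1 remove [qaxmi,tzfo] add [pgiq,nzcc] -> 6 lines: wwpb cnekc pgiq nzcc wgvax rwdw
Final line 2: cnekc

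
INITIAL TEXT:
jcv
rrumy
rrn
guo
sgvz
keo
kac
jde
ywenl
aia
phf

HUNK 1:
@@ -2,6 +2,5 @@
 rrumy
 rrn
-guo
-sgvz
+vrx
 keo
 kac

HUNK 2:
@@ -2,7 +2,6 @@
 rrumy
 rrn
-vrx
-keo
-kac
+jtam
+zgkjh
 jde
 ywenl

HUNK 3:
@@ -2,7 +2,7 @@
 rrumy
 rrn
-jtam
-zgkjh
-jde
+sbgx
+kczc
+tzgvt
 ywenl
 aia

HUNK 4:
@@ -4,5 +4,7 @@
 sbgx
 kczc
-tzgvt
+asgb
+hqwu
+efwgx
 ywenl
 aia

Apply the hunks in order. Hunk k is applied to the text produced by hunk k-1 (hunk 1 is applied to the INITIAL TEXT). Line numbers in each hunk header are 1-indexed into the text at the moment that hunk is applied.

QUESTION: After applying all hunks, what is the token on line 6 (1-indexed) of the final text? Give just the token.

Answer: asgb

Derivation:
Hunk 1: at line 2 remove [guo,sgvz] add [vrx] -> 10 lines: jcv rrumy rrn vrx keo kac jde ywenl aia phf
Hunk 2: at line 2 remove [vrx,keo,kac] add [jtam,zgkjh] -> 9 lines: jcv rrumy rrn jtam zgkjh jde ywenl aia phf
Hunk 3: at line 2 remove [jtam,zgkjh,jde] add [sbgx,kczc,tzgvt] -> 9 lines: jcv rrumy rrn sbgx kczc tzgvt ywenl aia phf
Hunk 4: at line 4 remove [tzgvt] add [asgb,hqwu,efwgx] -> 11 lines: jcv rrumy rrn sbgx kczc asgb hqwu efwgx ywenl aia phf
Final line 6: asgb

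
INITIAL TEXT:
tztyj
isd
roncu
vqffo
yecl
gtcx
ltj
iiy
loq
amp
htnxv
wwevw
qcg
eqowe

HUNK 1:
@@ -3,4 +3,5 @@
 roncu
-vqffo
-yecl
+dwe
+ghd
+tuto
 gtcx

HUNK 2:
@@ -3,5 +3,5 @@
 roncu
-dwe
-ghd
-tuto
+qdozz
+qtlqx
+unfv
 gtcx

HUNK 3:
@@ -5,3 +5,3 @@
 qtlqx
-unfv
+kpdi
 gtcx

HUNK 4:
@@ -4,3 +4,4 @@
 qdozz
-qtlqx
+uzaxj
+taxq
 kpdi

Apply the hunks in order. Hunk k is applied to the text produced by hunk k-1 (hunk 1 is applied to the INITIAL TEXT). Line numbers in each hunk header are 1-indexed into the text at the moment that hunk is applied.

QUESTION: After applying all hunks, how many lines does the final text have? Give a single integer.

Hunk 1: at line 3 remove [vqffo,yecl] add [dwe,ghd,tuto] -> 15 lines: tztyj isd roncu dwe ghd tuto gtcx ltj iiy loq amp htnxv wwevw qcg eqowe
Hunk 2: at line 3 remove [dwe,ghd,tuto] add [qdozz,qtlqx,unfv] -> 15 lines: tztyj isd roncu qdozz qtlqx unfv gtcx ltj iiy loq amp htnxv wwevw qcg eqowe
Hunk 3: at line 5 remove [unfv] add [kpdi] -> 15 lines: tztyj isd roncu qdozz qtlqx kpdi gtcx ltj iiy loq amp htnxv wwevw qcg eqowe
Hunk 4: at line 4 remove [qtlqx] add [uzaxj,taxq] -> 16 lines: tztyj isd roncu qdozz uzaxj taxq kpdi gtcx ltj iiy loq amp htnxv wwevw qcg eqowe
Final line count: 16

Answer: 16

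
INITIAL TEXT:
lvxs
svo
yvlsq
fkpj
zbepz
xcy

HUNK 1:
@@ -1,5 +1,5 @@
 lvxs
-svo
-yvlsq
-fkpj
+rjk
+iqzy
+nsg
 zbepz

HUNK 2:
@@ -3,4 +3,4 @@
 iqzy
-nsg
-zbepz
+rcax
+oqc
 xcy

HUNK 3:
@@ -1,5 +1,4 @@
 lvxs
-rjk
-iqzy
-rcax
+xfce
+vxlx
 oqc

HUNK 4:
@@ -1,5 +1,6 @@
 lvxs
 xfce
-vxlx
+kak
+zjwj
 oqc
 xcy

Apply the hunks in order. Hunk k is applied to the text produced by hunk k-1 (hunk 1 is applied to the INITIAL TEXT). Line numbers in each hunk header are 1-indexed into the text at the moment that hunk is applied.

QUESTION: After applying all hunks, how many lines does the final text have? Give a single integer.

Hunk 1: at line 1 remove [svo,yvlsq,fkpj] add [rjk,iqzy,nsg] -> 6 lines: lvxs rjk iqzy nsg zbepz xcy
Hunk 2: at line 3 remove [nsg,zbepz] add [rcax,oqc] -> 6 lines: lvxs rjk iqzy rcax oqc xcy
Hunk 3: at line 1 remove [rjk,iqzy,rcax] add [xfce,vxlx] -> 5 lines: lvxs xfce vxlx oqc xcy
Hunk 4: at line 1 remove [vxlx] add [kak,zjwj] -> 6 lines: lvxs xfce kak zjwj oqc xcy
Final line count: 6

Answer: 6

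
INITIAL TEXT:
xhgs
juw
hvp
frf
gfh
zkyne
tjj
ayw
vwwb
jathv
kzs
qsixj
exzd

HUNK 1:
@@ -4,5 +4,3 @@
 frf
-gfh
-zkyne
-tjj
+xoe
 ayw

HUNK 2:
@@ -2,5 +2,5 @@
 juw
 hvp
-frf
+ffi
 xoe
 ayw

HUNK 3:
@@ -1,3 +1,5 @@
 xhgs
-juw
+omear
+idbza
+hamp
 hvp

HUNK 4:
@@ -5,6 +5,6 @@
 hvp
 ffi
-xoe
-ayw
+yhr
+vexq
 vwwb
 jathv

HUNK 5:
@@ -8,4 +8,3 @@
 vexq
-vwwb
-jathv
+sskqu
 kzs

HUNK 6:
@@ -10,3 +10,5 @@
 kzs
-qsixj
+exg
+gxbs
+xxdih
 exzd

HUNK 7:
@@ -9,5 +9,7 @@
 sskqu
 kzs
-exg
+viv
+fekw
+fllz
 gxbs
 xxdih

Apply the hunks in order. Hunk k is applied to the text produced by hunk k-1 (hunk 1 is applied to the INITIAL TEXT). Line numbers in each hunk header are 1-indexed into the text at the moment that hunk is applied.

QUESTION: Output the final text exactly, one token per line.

Answer: xhgs
omear
idbza
hamp
hvp
ffi
yhr
vexq
sskqu
kzs
viv
fekw
fllz
gxbs
xxdih
exzd

Derivation:
Hunk 1: at line 4 remove [gfh,zkyne,tjj] add [xoe] -> 11 lines: xhgs juw hvp frf xoe ayw vwwb jathv kzs qsixj exzd
Hunk 2: at line 2 remove [frf] add [ffi] -> 11 lines: xhgs juw hvp ffi xoe ayw vwwb jathv kzs qsixj exzd
Hunk 3: at line 1 remove [juw] add [omear,idbza,hamp] -> 13 lines: xhgs omear idbza hamp hvp ffi xoe ayw vwwb jathv kzs qsixj exzd
Hunk 4: at line 5 remove [xoe,ayw] add [yhr,vexq] -> 13 lines: xhgs omear idbza hamp hvp ffi yhr vexq vwwb jathv kzs qsixj exzd
Hunk 5: at line 8 remove [vwwb,jathv] add [sskqu] -> 12 lines: xhgs omear idbza hamp hvp ffi yhr vexq sskqu kzs qsixj exzd
Hunk 6: at line 10 remove [qsixj] add [exg,gxbs,xxdih] -> 14 lines: xhgs omear idbza hamp hvp ffi yhr vexq sskqu kzs exg gxbs xxdih exzd
Hunk 7: at line 9 remove [exg] add [viv,fekw,fllz] -> 16 lines: xhgs omear idbza hamp hvp ffi yhr vexq sskqu kzs viv fekw fllz gxbs xxdih exzd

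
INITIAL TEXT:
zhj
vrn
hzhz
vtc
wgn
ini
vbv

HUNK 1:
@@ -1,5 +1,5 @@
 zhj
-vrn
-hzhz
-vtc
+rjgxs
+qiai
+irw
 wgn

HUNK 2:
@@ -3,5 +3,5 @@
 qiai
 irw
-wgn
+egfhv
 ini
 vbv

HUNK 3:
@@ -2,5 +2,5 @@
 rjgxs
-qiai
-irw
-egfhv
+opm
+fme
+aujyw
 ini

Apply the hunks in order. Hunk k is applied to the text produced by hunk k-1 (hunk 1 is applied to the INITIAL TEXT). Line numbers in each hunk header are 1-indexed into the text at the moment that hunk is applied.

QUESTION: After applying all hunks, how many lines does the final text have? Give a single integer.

Hunk 1: at line 1 remove [vrn,hzhz,vtc] add [rjgxs,qiai,irw] -> 7 lines: zhj rjgxs qiai irw wgn ini vbv
Hunk 2: at line 3 remove [wgn] add [egfhv] -> 7 lines: zhj rjgxs qiai irw egfhv ini vbv
Hunk 3: at line 2 remove [qiai,irw,egfhv] add [opm,fme,aujyw] -> 7 lines: zhj rjgxs opm fme aujyw ini vbv
Final line count: 7

Answer: 7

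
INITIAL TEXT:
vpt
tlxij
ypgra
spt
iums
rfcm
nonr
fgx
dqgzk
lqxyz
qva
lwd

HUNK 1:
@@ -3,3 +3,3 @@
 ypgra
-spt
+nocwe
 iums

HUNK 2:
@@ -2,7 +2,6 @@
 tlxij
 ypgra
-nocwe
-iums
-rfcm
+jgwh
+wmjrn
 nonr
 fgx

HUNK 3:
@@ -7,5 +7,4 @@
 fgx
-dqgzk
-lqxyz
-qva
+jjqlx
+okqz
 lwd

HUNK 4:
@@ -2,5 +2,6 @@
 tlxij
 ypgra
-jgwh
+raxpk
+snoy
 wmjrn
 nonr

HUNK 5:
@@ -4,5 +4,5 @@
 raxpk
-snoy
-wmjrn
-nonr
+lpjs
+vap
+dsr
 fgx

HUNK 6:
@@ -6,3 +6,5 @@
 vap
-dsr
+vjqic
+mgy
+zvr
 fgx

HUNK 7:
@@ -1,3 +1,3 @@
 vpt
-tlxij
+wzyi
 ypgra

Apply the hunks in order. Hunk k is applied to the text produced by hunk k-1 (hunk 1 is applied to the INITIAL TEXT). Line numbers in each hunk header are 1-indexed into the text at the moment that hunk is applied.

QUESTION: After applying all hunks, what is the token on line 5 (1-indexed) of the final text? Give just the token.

Answer: lpjs

Derivation:
Hunk 1: at line 3 remove [spt] add [nocwe] -> 12 lines: vpt tlxij ypgra nocwe iums rfcm nonr fgx dqgzk lqxyz qva lwd
Hunk 2: at line 2 remove [nocwe,iums,rfcm] add [jgwh,wmjrn] -> 11 lines: vpt tlxij ypgra jgwh wmjrn nonr fgx dqgzk lqxyz qva lwd
Hunk 3: at line 7 remove [dqgzk,lqxyz,qva] add [jjqlx,okqz] -> 10 lines: vpt tlxij ypgra jgwh wmjrn nonr fgx jjqlx okqz lwd
Hunk 4: at line 2 remove [jgwh] add [raxpk,snoy] -> 11 lines: vpt tlxij ypgra raxpk snoy wmjrn nonr fgx jjqlx okqz lwd
Hunk 5: at line 4 remove [snoy,wmjrn,nonr] add [lpjs,vap,dsr] -> 11 lines: vpt tlxij ypgra raxpk lpjs vap dsr fgx jjqlx okqz lwd
Hunk 6: at line 6 remove [dsr] add [vjqic,mgy,zvr] -> 13 lines: vpt tlxij ypgra raxpk lpjs vap vjqic mgy zvr fgx jjqlx okqz lwd
Hunk 7: at line 1 remove [tlxij] add [wzyi] -> 13 lines: vpt wzyi ypgra raxpk lpjs vap vjqic mgy zvr fgx jjqlx okqz lwd
Final line 5: lpjs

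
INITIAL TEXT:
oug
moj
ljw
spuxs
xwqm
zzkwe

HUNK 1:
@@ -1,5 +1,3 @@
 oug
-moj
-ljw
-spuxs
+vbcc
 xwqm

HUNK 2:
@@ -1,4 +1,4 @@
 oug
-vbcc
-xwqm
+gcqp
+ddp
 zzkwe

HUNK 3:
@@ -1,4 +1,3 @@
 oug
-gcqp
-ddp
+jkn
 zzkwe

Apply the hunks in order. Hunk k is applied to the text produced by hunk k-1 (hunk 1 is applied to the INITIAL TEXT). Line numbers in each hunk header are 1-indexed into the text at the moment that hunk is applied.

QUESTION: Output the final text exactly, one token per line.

Answer: oug
jkn
zzkwe

Derivation:
Hunk 1: at line 1 remove [moj,ljw,spuxs] add [vbcc] -> 4 lines: oug vbcc xwqm zzkwe
Hunk 2: at line 1 remove [vbcc,xwqm] add [gcqp,ddp] -> 4 lines: oug gcqp ddp zzkwe
Hunk 3: at line 1 remove [gcqp,ddp] add [jkn] -> 3 lines: oug jkn zzkwe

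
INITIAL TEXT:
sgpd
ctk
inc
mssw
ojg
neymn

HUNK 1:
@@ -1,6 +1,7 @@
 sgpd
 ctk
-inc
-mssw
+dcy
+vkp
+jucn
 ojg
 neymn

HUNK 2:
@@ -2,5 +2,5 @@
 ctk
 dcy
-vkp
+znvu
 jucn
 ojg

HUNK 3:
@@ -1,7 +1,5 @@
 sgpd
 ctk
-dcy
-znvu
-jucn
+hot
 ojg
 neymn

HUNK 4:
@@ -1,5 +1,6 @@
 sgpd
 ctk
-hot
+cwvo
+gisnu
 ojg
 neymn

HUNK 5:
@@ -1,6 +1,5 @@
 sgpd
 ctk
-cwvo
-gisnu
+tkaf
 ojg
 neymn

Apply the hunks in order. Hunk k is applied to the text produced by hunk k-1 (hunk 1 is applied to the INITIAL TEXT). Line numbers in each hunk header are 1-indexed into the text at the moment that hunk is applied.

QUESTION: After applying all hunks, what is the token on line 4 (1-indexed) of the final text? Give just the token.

Hunk 1: at line 1 remove [inc,mssw] add [dcy,vkp,jucn] -> 7 lines: sgpd ctk dcy vkp jucn ojg neymn
Hunk 2: at line 2 remove [vkp] add [znvu] -> 7 lines: sgpd ctk dcy znvu jucn ojg neymn
Hunk 3: at line 1 remove [dcy,znvu,jucn] add [hot] -> 5 lines: sgpd ctk hot ojg neymn
Hunk 4: at line 1 remove [hot] add [cwvo,gisnu] -> 6 lines: sgpd ctk cwvo gisnu ojg neymn
Hunk 5: at line 1 remove [cwvo,gisnu] add [tkaf] -> 5 lines: sgpd ctk tkaf ojg neymn
Final line 4: ojg

Answer: ojg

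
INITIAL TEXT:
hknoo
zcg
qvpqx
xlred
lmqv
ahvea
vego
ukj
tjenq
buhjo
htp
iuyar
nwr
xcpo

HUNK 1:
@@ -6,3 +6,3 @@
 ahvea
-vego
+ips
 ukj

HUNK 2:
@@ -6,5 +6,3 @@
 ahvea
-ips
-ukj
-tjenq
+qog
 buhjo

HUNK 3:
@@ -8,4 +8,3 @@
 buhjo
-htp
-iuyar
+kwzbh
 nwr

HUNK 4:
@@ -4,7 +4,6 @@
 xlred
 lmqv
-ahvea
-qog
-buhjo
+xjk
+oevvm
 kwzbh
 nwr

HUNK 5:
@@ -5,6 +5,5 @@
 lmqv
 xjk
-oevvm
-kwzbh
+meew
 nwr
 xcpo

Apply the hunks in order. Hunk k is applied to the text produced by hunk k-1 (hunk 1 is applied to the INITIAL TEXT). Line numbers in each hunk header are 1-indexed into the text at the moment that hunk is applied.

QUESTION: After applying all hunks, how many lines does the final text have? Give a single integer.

Answer: 9

Derivation:
Hunk 1: at line 6 remove [vego] add [ips] -> 14 lines: hknoo zcg qvpqx xlred lmqv ahvea ips ukj tjenq buhjo htp iuyar nwr xcpo
Hunk 2: at line 6 remove [ips,ukj,tjenq] add [qog] -> 12 lines: hknoo zcg qvpqx xlred lmqv ahvea qog buhjo htp iuyar nwr xcpo
Hunk 3: at line 8 remove [htp,iuyar] add [kwzbh] -> 11 lines: hknoo zcg qvpqx xlred lmqv ahvea qog buhjo kwzbh nwr xcpo
Hunk 4: at line 4 remove [ahvea,qog,buhjo] add [xjk,oevvm] -> 10 lines: hknoo zcg qvpqx xlred lmqv xjk oevvm kwzbh nwr xcpo
Hunk 5: at line 5 remove [oevvm,kwzbh] add [meew] -> 9 lines: hknoo zcg qvpqx xlred lmqv xjk meew nwr xcpo
Final line count: 9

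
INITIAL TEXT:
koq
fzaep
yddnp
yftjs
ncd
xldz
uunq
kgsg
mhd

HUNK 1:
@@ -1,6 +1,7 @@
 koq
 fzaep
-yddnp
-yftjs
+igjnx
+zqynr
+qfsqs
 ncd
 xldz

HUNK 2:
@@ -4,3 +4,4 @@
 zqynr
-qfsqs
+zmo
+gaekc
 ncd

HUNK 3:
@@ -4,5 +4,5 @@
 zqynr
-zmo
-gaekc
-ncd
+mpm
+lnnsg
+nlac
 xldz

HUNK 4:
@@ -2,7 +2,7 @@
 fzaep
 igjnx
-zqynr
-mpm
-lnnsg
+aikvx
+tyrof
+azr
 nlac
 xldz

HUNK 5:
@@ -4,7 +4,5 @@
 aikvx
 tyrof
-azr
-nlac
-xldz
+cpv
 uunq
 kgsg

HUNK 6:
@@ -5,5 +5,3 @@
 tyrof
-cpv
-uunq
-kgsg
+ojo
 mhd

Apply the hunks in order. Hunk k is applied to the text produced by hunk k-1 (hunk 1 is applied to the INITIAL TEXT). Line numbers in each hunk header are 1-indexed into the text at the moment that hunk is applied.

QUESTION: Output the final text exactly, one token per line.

Answer: koq
fzaep
igjnx
aikvx
tyrof
ojo
mhd

Derivation:
Hunk 1: at line 1 remove [yddnp,yftjs] add [igjnx,zqynr,qfsqs] -> 10 lines: koq fzaep igjnx zqynr qfsqs ncd xldz uunq kgsg mhd
Hunk 2: at line 4 remove [qfsqs] add [zmo,gaekc] -> 11 lines: koq fzaep igjnx zqynr zmo gaekc ncd xldz uunq kgsg mhd
Hunk 3: at line 4 remove [zmo,gaekc,ncd] add [mpm,lnnsg,nlac] -> 11 lines: koq fzaep igjnx zqynr mpm lnnsg nlac xldz uunq kgsg mhd
Hunk 4: at line 2 remove [zqynr,mpm,lnnsg] add [aikvx,tyrof,azr] -> 11 lines: koq fzaep igjnx aikvx tyrof azr nlac xldz uunq kgsg mhd
Hunk 5: at line 4 remove [azr,nlac,xldz] add [cpv] -> 9 lines: koq fzaep igjnx aikvx tyrof cpv uunq kgsg mhd
Hunk 6: at line 5 remove [cpv,uunq,kgsg] add [ojo] -> 7 lines: koq fzaep igjnx aikvx tyrof ojo mhd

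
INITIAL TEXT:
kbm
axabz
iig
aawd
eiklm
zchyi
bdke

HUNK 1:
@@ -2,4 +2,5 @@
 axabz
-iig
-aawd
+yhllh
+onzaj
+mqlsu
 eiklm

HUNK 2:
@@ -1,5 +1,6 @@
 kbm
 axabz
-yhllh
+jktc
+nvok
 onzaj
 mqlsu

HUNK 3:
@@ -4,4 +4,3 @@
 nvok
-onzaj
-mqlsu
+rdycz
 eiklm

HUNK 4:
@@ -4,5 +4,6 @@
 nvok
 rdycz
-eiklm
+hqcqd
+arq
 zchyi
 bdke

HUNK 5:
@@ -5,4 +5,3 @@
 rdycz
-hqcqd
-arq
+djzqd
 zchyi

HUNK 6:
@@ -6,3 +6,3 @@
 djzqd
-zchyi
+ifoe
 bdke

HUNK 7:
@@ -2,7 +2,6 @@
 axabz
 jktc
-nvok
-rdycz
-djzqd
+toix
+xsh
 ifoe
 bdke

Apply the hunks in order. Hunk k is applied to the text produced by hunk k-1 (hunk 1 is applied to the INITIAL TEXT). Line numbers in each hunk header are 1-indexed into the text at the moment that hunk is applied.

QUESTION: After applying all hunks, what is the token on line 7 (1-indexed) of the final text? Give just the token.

Answer: bdke

Derivation:
Hunk 1: at line 2 remove [iig,aawd] add [yhllh,onzaj,mqlsu] -> 8 lines: kbm axabz yhllh onzaj mqlsu eiklm zchyi bdke
Hunk 2: at line 1 remove [yhllh] add [jktc,nvok] -> 9 lines: kbm axabz jktc nvok onzaj mqlsu eiklm zchyi bdke
Hunk 3: at line 4 remove [onzaj,mqlsu] add [rdycz] -> 8 lines: kbm axabz jktc nvok rdycz eiklm zchyi bdke
Hunk 4: at line 4 remove [eiklm] add [hqcqd,arq] -> 9 lines: kbm axabz jktc nvok rdycz hqcqd arq zchyi bdke
Hunk 5: at line 5 remove [hqcqd,arq] add [djzqd] -> 8 lines: kbm axabz jktc nvok rdycz djzqd zchyi bdke
Hunk 6: at line 6 remove [zchyi] add [ifoe] -> 8 lines: kbm axabz jktc nvok rdycz djzqd ifoe bdke
Hunk 7: at line 2 remove [nvok,rdycz,djzqd] add [toix,xsh] -> 7 lines: kbm axabz jktc toix xsh ifoe bdke
Final line 7: bdke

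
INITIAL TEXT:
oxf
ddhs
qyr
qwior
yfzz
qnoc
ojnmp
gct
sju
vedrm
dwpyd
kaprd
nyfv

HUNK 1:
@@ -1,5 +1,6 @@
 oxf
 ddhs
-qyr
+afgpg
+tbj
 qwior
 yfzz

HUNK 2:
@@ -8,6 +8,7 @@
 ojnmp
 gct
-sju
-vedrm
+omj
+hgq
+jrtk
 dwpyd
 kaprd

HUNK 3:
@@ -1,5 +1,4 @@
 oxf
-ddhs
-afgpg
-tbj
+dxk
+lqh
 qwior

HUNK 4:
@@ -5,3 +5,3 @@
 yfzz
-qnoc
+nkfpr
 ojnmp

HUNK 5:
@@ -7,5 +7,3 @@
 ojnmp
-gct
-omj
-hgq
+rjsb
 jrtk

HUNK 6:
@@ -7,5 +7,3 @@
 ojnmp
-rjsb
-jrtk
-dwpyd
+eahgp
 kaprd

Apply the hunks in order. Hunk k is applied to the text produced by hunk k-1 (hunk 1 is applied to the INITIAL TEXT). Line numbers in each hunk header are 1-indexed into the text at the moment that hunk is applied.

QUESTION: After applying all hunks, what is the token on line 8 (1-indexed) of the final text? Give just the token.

Answer: eahgp

Derivation:
Hunk 1: at line 1 remove [qyr] add [afgpg,tbj] -> 14 lines: oxf ddhs afgpg tbj qwior yfzz qnoc ojnmp gct sju vedrm dwpyd kaprd nyfv
Hunk 2: at line 8 remove [sju,vedrm] add [omj,hgq,jrtk] -> 15 lines: oxf ddhs afgpg tbj qwior yfzz qnoc ojnmp gct omj hgq jrtk dwpyd kaprd nyfv
Hunk 3: at line 1 remove [ddhs,afgpg,tbj] add [dxk,lqh] -> 14 lines: oxf dxk lqh qwior yfzz qnoc ojnmp gct omj hgq jrtk dwpyd kaprd nyfv
Hunk 4: at line 5 remove [qnoc] add [nkfpr] -> 14 lines: oxf dxk lqh qwior yfzz nkfpr ojnmp gct omj hgq jrtk dwpyd kaprd nyfv
Hunk 5: at line 7 remove [gct,omj,hgq] add [rjsb] -> 12 lines: oxf dxk lqh qwior yfzz nkfpr ojnmp rjsb jrtk dwpyd kaprd nyfv
Hunk 6: at line 7 remove [rjsb,jrtk,dwpyd] add [eahgp] -> 10 lines: oxf dxk lqh qwior yfzz nkfpr ojnmp eahgp kaprd nyfv
Final line 8: eahgp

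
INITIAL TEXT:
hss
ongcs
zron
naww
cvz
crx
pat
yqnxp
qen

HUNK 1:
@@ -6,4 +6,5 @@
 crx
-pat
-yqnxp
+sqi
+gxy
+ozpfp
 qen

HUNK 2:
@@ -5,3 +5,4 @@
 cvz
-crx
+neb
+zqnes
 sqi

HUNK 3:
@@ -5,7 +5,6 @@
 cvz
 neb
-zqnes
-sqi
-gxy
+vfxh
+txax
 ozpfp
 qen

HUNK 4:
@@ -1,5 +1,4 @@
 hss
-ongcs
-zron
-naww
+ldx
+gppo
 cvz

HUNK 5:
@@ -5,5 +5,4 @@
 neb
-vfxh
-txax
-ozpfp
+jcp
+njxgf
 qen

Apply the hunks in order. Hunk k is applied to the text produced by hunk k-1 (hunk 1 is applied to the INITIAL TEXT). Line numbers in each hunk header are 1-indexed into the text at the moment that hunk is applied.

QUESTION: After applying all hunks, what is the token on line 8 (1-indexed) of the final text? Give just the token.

Hunk 1: at line 6 remove [pat,yqnxp] add [sqi,gxy,ozpfp] -> 10 lines: hss ongcs zron naww cvz crx sqi gxy ozpfp qen
Hunk 2: at line 5 remove [crx] add [neb,zqnes] -> 11 lines: hss ongcs zron naww cvz neb zqnes sqi gxy ozpfp qen
Hunk 3: at line 5 remove [zqnes,sqi,gxy] add [vfxh,txax] -> 10 lines: hss ongcs zron naww cvz neb vfxh txax ozpfp qen
Hunk 4: at line 1 remove [ongcs,zron,naww] add [ldx,gppo] -> 9 lines: hss ldx gppo cvz neb vfxh txax ozpfp qen
Hunk 5: at line 5 remove [vfxh,txax,ozpfp] add [jcp,njxgf] -> 8 lines: hss ldx gppo cvz neb jcp njxgf qen
Final line 8: qen

Answer: qen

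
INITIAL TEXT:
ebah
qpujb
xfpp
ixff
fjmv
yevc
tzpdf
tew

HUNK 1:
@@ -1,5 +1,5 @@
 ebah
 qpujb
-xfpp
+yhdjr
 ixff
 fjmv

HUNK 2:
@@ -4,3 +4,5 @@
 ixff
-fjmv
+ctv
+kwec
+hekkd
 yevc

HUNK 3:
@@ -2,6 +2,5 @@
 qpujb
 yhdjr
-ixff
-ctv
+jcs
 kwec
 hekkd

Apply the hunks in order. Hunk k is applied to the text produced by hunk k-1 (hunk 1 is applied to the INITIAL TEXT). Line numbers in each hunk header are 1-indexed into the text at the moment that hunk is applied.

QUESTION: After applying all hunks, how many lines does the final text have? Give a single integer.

Hunk 1: at line 1 remove [xfpp] add [yhdjr] -> 8 lines: ebah qpujb yhdjr ixff fjmv yevc tzpdf tew
Hunk 2: at line 4 remove [fjmv] add [ctv,kwec,hekkd] -> 10 lines: ebah qpujb yhdjr ixff ctv kwec hekkd yevc tzpdf tew
Hunk 3: at line 2 remove [ixff,ctv] add [jcs] -> 9 lines: ebah qpujb yhdjr jcs kwec hekkd yevc tzpdf tew
Final line count: 9

Answer: 9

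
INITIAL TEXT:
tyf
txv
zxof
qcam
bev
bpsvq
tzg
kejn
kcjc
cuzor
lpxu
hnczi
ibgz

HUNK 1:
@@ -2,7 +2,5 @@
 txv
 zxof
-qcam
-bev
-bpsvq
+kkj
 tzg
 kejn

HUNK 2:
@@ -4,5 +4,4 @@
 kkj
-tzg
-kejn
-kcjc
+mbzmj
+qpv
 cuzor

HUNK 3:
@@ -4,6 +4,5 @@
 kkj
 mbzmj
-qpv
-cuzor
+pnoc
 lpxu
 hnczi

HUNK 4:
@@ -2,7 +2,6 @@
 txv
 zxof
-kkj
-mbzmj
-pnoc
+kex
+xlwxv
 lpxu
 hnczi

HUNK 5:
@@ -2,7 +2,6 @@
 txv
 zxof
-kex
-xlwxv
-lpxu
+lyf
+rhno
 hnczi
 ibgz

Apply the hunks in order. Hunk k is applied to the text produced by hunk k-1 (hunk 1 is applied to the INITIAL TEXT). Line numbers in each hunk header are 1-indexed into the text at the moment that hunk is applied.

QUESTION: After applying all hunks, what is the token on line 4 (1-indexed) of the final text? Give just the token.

Answer: lyf

Derivation:
Hunk 1: at line 2 remove [qcam,bev,bpsvq] add [kkj] -> 11 lines: tyf txv zxof kkj tzg kejn kcjc cuzor lpxu hnczi ibgz
Hunk 2: at line 4 remove [tzg,kejn,kcjc] add [mbzmj,qpv] -> 10 lines: tyf txv zxof kkj mbzmj qpv cuzor lpxu hnczi ibgz
Hunk 3: at line 4 remove [qpv,cuzor] add [pnoc] -> 9 lines: tyf txv zxof kkj mbzmj pnoc lpxu hnczi ibgz
Hunk 4: at line 2 remove [kkj,mbzmj,pnoc] add [kex,xlwxv] -> 8 lines: tyf txv zxof kex xlwxv lpxu hnczi ibgz
Hunk 5: at line 2 remove [kex,xlwxv,lpxu] add [lyf,rhno] -> 7 lines: tyf txv zxof lyf rhno hnczi ibgz
Final line 4: lyf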